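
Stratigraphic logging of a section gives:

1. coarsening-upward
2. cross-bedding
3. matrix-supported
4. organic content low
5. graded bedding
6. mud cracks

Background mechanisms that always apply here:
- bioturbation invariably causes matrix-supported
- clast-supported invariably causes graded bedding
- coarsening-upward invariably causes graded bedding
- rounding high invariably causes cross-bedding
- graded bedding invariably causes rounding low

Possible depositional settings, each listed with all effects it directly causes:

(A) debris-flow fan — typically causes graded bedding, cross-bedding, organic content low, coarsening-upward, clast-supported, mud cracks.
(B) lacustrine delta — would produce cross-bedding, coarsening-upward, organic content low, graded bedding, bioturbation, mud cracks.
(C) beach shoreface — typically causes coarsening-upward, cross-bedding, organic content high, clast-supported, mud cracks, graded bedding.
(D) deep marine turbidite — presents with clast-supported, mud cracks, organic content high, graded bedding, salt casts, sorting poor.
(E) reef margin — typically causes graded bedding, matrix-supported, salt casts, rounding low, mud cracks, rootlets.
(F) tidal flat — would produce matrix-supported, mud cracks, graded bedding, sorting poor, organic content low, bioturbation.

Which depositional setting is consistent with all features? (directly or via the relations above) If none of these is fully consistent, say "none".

Checking each candidate against the observations:
(A) debris-flow fan — fails on matrix-supported (predicts clast-supported, not matrix-supported)
(B) lacustrine delta — accounts for every observation (matrix-supported by bioturbation → matrix-supported)
(C) beach shoreface — coarsening-upward match; cross-bedding match; matrix-supported miss; organic content low miss; graded bedding match; mud cracks match
(D) deep marine turbidite — coarsening-upward miss; cross-bedding miss; matrix-supported miss; organic content low miss; graded bedding match; mud cracks match
(E) reef margin — coarsening-upward miss; cross-bedding miss; matrix-supported match; organic content low miss; graded bedding match; mud cracks match
(F) tidal flat — coarsening-upward miss; cross-bedding miss; matrix-supported match; organic content low match; graded bedding match; mud cracks match
Only (B) is consistent with every observation.

B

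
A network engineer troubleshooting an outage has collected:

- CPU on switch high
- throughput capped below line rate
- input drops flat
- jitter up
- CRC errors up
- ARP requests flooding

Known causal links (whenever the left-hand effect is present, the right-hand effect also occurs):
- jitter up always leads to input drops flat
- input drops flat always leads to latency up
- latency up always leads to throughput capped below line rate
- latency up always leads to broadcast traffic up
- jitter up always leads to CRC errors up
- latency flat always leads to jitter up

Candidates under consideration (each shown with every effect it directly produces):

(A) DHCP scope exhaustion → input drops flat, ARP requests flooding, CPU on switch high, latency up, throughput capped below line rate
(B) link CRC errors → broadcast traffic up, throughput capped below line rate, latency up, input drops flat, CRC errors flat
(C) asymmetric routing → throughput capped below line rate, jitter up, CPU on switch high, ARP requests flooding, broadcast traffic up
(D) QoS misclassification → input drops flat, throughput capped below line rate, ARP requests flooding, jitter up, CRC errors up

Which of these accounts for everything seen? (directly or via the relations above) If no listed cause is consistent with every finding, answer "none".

Checking each candidate against the observations:
(A) DHCP scope exhaustion — does not account for jitter up, CRC errors up
(B) link CRC errors — CPU on switch high NO; throughput capped below line rate yes; input drops flat yes; jitter up NO; CRC errors up NO; ARP requests flooding NO
(C) asymmetric routing — accounts for every observation (input drops flat through jitter up → input drops flat)
(D) QoS misclassification — CPU on switch high NO; throughput capped below line rate yes; input drops flat yes; jitter up yes; CRC errors up yes; ARP requests flooding yes
(C) is the only candidate with no mismatches.

C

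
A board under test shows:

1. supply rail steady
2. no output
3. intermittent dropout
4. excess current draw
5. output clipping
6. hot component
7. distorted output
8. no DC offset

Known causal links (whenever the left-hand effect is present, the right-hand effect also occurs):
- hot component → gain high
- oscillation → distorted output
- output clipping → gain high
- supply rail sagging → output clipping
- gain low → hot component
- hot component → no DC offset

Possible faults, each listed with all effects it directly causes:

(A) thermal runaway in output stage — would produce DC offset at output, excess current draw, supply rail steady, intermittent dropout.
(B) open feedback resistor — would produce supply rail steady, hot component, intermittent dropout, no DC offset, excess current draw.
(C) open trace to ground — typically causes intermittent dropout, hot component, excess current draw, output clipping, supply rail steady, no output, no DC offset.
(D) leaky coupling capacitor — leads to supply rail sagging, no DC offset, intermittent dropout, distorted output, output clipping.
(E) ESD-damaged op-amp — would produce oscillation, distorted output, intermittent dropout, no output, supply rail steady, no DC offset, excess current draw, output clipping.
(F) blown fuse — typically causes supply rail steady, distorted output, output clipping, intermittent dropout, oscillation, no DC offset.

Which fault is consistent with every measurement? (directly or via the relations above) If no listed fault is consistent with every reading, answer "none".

For each candidate, compare predicted effects to what was observed:
(A) thermal runaway in output stage — supply rail steady yes; no output NO; intermittent dropout yes; excess current draw yes; output clipping NO; hot component NO; distorted output NO; no DC offset NO
(B) open feedback resistor — does not account for no output, output clipping, distorted output
(C) open trace to ground — supply rail steady yes; no output yes; intermittent dropout yes; excess current draw yes; output clipping yes; hot component yes; distorted output NO; no DC offset yes
(D) leaky coupling capacitor — supply rail steady NO; no output NO; intermittent dropout yes; excess current draw NO; output clipping yes; hot component NO; distorted output yes; no DC offset yes
(E) ESD-damaged op-amp — supply rail steady yes; no output yes; intermittent dropout yes; excess current draw yes; output clipping yes; hot component NO; distorted output yes; no DC offset yes
(F) blown fuse — does not account for no output, excess current draw, hot component
None of the listed candidates fits everything.

none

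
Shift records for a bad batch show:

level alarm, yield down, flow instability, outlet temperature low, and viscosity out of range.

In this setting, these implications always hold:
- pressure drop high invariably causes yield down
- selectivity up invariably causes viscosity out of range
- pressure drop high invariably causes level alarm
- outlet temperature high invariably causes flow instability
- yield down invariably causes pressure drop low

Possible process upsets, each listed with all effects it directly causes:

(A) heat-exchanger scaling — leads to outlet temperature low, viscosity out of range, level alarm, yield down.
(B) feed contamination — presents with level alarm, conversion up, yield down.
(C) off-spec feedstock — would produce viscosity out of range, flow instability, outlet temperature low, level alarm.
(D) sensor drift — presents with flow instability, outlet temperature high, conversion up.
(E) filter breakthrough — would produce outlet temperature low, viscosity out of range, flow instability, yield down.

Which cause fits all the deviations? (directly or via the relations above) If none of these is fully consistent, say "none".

For each candidate, compare predicted effects to what was observed:
(A) heat-exchanger scaling — level alarm +; yield down +; flow instability -; outlet temperature low +; viscosity out of range +
(B) feed contamination — level alarm +; yield down +; flow instability -; outlet temperature low -; viscosity out of range -
(C) off-spec feedstock — does not account for yield down
(D) sensor drift — fails on level alarm, yield down, outlet temperature low, viscosity out of range (predicts outlet temperature high, not outlet temperature low)
(E) filter breakthrough — level alarm -; yield down +; flow instability +; outlet temperature low +; viscosity out of range +
None of the listed candidates fits everything.

none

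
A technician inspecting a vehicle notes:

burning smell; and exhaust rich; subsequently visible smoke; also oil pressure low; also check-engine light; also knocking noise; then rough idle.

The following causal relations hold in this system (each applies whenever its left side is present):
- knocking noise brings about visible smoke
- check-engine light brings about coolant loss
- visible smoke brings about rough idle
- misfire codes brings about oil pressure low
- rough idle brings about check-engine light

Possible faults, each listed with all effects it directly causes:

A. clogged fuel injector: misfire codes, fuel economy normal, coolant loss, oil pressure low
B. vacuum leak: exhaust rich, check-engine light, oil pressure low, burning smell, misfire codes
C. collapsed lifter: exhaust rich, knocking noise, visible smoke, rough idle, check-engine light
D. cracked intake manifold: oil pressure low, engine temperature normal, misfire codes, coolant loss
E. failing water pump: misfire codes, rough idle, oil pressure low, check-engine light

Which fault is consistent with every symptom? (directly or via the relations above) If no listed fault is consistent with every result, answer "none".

Checking each candidate against the observations:
(A) clogged fuel injector — burning smell NO; exhaust rich NO; visible smoke NO; oil pressure low yes; check-engine light NO; knocking noise NO; rough idle NO
(B) vacuum leak — does not account for visible smoke, knocking noise, rough idle
(C) collapsed lifter — does not account for burning smell, oil pressure low
(D) cracked intake manifold — does not account for burning smell, exhaust rich, visible smoke, check-engine light, knocking noise, rough idle
(E) failing water pump — burning smell NO; exhaust rich NO; visible smoke NO; oil pressure low yes; check-engine light yes; knocking noise NO; rough idle yes
No candidate is consistent with all observations.

none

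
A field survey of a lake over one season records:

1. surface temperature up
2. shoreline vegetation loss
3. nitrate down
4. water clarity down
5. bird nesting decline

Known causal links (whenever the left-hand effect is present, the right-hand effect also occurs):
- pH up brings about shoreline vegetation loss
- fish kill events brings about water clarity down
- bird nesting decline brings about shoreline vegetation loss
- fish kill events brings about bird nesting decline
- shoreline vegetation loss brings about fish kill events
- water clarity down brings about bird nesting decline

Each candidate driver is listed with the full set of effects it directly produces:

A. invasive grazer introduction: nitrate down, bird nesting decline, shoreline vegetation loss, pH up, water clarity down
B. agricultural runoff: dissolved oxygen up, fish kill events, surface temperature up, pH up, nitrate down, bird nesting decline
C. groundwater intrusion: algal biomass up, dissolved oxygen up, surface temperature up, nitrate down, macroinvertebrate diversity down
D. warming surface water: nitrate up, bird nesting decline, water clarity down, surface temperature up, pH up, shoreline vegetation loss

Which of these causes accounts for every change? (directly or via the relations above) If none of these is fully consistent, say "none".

B

Per-candidate check:
(A) invasive grazer introduction — surface temperature up -; shoreline vegetation loss +; nitrate down +; water clarity down +; bird nesting decline +
(B) agricultural runoff — surface temperature up +; shoreline vegetation loss + (through pH up → shoreline vegetation loss); nitrate down +; water clarity down + (through fish kill events → water clarity down); bird nesting decline +
(C) groundwater intrusion — does not account for shoreline vegetation loss, water clarity down, bird nesting decline
(D) warming surface water — fails on nitrate down (predicts nitrate up, not nitrate down)
Only (B) is consistent with every observation.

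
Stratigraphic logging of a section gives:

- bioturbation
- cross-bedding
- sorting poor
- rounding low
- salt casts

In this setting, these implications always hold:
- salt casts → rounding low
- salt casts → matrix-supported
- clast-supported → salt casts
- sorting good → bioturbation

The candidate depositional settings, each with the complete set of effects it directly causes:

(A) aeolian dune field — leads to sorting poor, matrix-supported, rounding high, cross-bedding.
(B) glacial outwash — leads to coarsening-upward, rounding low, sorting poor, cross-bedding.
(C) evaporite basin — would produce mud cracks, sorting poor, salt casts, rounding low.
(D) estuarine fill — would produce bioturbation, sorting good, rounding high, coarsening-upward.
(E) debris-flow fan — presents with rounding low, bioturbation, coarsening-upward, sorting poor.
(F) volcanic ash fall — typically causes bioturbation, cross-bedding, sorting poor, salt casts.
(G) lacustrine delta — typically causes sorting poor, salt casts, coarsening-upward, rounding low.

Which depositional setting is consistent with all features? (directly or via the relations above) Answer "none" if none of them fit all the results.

F

Per-candidate check:
(A) aeolian dune field — bioturbation NO; cross-bedding yes; sorting poor yes; rounding low NO; salt casts NO
(B) glacial outwash — bioturbation NO; cross-bedding yes; sorting poor yes; rounding low yes; salt casts NO
(C) evaporite basin — bioturbation NO; cross-bedding NO; sorting poor yes; rounding low yes; salt casts yes
(D) estuarine fill — bioturbation yes; cross-bedding NO; sorting poor NO; rounding low NO; salt casts NO
(E) debris-flow fan — bioturbation yes; cross-bedding NO; sorting poor yes; rounding low yes; salt casts NO
(F) volcanic ash fall — accounts for every observation (rounding low via salt casts → rounding low)
(G) lacustrine delta — does not account for bioturbation, cross-bedding
(F) alone accounts for all the evidence.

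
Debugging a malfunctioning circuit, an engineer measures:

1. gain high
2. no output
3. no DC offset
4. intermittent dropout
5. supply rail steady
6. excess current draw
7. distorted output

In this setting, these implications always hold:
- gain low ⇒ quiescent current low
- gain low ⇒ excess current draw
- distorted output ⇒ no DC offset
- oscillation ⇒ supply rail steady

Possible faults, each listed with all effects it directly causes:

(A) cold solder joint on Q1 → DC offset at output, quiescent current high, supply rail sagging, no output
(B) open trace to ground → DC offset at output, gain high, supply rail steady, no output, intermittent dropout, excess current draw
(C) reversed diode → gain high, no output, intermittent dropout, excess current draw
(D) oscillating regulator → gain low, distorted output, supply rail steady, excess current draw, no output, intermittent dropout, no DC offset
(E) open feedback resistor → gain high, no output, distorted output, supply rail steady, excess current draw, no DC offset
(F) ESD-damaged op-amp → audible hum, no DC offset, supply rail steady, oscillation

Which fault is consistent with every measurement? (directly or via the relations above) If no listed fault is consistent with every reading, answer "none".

none

Checking each candidate against the observations:
(A) cold solder joint on Q1 — gain high ✗; no output ✓; no DC offset ✗; intermittent dropout ✗; supply rail steady ✗; excess current draw ✗; distorted output ✗
(B) open trace to ground — gain high ✓; no output ✓; no DC offset ✗; intermittent dropout ✓; supply rail steady ✓; excess current draw ✓; distorted output ✗
(C) reversed diode — gain high ✓; no output ✓; no DC offset ✗; intermittent dropout ✓; supply rail steady ✗; excess current draw ✓; distorted output ✗
(D) oscillating regulator — fails on gain high (predicts gain low, not gain high)
(E) open feedback resistor — gain high ✓; no output ✓; no DC offset ✓; intermittent dropout ✗; supply rail steady ✓; excess current draw ✓; distorted output ✓
(F) ESD-damaged op-amp — does not account for gain high, no output, intermittent dropout, excess current draw, distorted output
Every candidate fails on at least one observation.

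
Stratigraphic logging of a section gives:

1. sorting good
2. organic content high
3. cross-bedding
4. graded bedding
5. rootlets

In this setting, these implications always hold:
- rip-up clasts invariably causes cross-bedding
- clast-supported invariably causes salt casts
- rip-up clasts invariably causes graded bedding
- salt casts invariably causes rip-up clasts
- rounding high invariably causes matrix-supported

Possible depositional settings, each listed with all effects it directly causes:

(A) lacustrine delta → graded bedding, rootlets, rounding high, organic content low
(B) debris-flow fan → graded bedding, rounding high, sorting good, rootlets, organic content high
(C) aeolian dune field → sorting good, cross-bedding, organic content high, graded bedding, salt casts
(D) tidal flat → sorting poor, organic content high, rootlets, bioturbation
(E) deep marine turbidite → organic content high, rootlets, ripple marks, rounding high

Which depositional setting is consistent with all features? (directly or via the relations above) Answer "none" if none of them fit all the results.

none

Testing each hypothesis:
(A) lacustrine delta — fails on sorting good, organic content high, cross-bedding (predicts organic content low, not organic content high)
(B) debris-flow fan — does not account for cross-bedding
(C) aeolian dune field — does not account for rootlets
(D) tidal flat — fails on sorting good, cross-bedding, graded bedding (predicts sorting poor, not sorting good)
(E) deep marine turbidite — sorting good NO; organic content high yes; cross-bedding NO; graded bedding NO; rootlets yes
Every candidate fails on at least one observation.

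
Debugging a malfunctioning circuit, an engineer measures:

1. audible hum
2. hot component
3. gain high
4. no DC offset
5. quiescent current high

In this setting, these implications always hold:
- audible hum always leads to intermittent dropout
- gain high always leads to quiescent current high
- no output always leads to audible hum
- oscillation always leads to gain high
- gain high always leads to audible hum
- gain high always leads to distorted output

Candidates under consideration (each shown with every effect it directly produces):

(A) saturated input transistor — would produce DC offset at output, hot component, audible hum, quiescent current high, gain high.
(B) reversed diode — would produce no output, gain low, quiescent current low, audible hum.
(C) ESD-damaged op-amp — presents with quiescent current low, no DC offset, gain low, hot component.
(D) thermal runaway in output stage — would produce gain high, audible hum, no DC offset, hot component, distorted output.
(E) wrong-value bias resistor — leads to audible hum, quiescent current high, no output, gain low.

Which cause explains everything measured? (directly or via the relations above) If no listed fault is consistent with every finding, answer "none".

D

Per-candidate check:
(A) saturated input transistor — audible hum ✓; hot component ✓; gain high ✓; no DC offset ✗; quiescent current high ✓
(B) reversed diode — audible hum ✓; hot component ✗; gain high ✗; no DC offset ✗; quiescent current high ✗
(C) ESD-damaged op-amp — fails on audible hum, gain high, quiescent current high (predicts gain low, not gain high; predicts quiescent current low, not quiescent current high)
(D) thermal runaway in output stage — accounts for every observation (quiescent current high via gain high → quiescent current high)
(E) wrong-value bias resistor — audible hum ✓; hot component ✗; gain high ✗; no DC offset ✗; quiescent current high ✓
Only (D) is consistent with every observation.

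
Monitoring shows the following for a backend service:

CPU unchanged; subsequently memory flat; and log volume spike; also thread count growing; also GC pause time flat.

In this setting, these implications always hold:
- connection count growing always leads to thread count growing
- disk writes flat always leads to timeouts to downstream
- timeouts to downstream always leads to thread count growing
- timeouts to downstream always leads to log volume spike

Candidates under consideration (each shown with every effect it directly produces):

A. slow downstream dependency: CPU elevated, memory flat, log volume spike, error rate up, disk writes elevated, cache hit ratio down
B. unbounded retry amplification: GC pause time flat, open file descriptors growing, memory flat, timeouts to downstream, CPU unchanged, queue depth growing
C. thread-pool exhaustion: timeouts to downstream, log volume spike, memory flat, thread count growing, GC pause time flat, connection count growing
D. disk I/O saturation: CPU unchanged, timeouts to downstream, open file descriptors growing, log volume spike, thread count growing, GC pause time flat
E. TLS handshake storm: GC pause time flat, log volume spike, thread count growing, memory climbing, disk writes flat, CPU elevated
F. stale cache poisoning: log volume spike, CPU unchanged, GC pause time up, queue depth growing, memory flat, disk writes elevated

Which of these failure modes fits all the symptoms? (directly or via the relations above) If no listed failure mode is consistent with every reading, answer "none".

B

Checking each candidate against the observations:
(A) slow downstream dependency — CPU unchanged -; memory flat +; log volume spike +; thread count growing -; GC pause time flat -
(B) unbounded retry amplification — CPU unchanged +; memory flat +; log volume spike + (by timeouts to downstream → log volume spike); thread count growing + (by timeouts to downstream → thread count growing); GC pause time flat +
(C) thread-pool exhaustion — CPU unchanged -; memory flat +; log volume spike +; thread count growing +; GC pause time flat +
(D) disk I/O saturation — CPU unchanged +; memory flat -; log volume spike +; thread count growing +; GC pause time flat +
(E) TLS handshake storm — fails on CPU unchanged, memory flat (predicts CPU elevated, not CPU unchanged; predicts memory climbing, not memory flat)
(F) stale cache poisoning — CPU unchanged +; memory flat +; log volume spike +; thread count growing -; GC pause time flat -
Only (B) is consistent with every observation.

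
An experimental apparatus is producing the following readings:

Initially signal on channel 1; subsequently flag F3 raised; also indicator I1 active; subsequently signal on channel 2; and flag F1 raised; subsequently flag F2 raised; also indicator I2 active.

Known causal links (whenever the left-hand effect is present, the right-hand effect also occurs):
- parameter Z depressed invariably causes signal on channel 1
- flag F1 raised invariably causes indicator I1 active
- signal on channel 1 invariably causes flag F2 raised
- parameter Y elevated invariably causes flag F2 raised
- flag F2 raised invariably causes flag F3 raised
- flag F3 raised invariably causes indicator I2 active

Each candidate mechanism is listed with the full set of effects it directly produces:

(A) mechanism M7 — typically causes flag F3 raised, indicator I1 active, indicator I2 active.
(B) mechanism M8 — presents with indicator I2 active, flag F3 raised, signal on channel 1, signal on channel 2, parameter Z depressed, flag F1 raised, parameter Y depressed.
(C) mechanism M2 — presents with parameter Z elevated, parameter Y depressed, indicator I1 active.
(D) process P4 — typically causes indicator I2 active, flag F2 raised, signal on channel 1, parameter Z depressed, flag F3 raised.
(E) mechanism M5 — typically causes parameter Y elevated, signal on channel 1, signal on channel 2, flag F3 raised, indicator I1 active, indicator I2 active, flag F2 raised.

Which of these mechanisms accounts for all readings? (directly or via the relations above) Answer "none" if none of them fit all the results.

Checking each candidate against the observations:
(A) mechanism M7 — does not account for signal on channel 1, signal on channel 2, flag F1 raised, flag F2 raised
(B) mechanism M8 — signal on channel 1 match; flag F3 raised match; indicator I1 active match (through flag F1 raised → indicator I1 active); signal on channel 2 match; flag F1 raised match; flag F2 raised match (through signal on channel 1 → flag F2 raised); indicator I2 active match
(C) mechanism M2 — does not account for signal on channel 1, flag F3 raised, signal on channel 2, flag F1 raised, flag F2 raised, indicator I2 active
(D) process P4 — signal on channel 1 match; flag F3 raised match; indicator I1 active miss; signal on channel 2 miss; flag F1 raised miss; flag F2 raised match; indicator I2 active match
(E) mechanism M5 — does not account for flag F1 raised
(B) alone accounts for all the evidence.

B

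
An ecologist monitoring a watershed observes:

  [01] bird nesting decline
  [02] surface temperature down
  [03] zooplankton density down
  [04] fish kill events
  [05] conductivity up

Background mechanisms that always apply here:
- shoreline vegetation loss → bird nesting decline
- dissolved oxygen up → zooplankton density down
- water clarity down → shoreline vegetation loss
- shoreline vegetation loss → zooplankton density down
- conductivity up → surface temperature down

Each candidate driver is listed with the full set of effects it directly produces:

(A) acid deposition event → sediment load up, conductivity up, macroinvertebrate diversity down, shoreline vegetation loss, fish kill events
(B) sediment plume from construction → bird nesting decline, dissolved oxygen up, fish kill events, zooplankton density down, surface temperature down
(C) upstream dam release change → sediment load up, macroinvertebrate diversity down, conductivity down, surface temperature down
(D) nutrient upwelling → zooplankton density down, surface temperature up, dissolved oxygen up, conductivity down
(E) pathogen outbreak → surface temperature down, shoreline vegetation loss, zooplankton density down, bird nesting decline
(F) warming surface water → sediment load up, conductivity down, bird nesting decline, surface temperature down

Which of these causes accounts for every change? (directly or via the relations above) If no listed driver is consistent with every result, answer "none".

A

For each candidate, compare predicted effects to what was observed:
(A) acid deposition event — bird nesting decline ✓ (through shoreline vegetation loss → bird nesting decline); surface temperature down ✓ (through conductivity up → surface temperature down); zooplankton density down ✓ (through shoreline vegetation loss → zooplankton density down); fish kill events ✓; conductivity up ✓
(B) sediment plume from construction — does not account for conductivity up
(C) upstream dam release change — bird nesting decline ✗; surface temperature down ✓; zooplankton density down ✗; fish kill events ✗; conductivity up ✗
(D) nutrient upwelling — bird nesting decline ✗; surface temperature down ✗; zooplankton density down ✓; fish kill events ✗; conductivity up ✗
(E) pathogen outbreak — does not account for fish kill events, conductivity up
(F) warming surface water — bird nesting decline ✓; surface temperature down ✓; zooplankton density down ✗; fish kill events ✗; conductivity up ✗
Only (A) is consistent with every observation.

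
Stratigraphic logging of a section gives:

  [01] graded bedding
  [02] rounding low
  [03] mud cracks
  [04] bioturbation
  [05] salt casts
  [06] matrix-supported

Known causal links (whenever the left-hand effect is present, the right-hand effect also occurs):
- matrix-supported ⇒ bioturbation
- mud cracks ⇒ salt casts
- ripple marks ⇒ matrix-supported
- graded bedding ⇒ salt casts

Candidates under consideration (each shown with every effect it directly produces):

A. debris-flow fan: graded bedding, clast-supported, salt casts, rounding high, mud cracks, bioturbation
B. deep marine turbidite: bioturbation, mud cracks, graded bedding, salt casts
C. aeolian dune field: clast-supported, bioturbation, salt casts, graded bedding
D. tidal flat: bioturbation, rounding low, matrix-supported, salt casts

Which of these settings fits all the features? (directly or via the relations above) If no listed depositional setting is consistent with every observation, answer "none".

none

For each candidate, compare predicted effects to what was observed:
(A) debris-flow fan — graded bedding ✓; rounding low ✗; mud cracks ✓; bioturbation ✓; salt casts ✓; matrix-supported ✗
(B) deep marine turbidite — does not account for rounding low, matrix-supported
(C) aeolian dune field — graded bedding ✓; rounding low ✗; mud cracks ✗; bioturbation ✓; salt casts ✓; matrix-supported ✗
(D) tidal flat — graded bedding ✗; rounding low ✓; mud cracks ✗; bioturbation ✓; salt casts ✓; matrix-supported ✓
Every candidate fails on at least one observation.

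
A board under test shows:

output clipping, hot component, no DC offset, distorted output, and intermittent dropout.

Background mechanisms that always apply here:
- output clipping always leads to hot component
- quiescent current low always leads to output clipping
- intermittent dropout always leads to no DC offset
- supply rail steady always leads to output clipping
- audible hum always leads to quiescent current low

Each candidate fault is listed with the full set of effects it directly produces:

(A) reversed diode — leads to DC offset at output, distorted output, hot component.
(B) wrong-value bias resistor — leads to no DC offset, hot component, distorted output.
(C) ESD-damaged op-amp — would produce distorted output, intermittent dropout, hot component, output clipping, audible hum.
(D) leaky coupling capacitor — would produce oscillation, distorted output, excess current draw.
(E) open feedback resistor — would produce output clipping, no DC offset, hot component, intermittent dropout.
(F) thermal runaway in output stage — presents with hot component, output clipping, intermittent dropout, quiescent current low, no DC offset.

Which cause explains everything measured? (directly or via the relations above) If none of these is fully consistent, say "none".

For each candidate, compare predicted effects to what was observed:
(A) reversed diode — output clipping NO; hot component yes; no DC offset NO; distorted output yes; intermittent dropout NO
(B) wrong-value bias resistor — output clipping NO; hot component yes; no DC offset yes; distorted output yes; intermittent dropout NO
(C) ESD-damaged op-amp — output clipping yes; hot component yes; no DC offset yes (through intermittent dropout → no DC offset); distorted output yes; intermittent dropout yes
(D) leaky coupling capacitor — does not account for output clipping, hot component, no DC offset, intermittent dropout
(E) open feedback resistor — output clipping yes; hot component yes; no DC offset yes; distorted output NO; intermittent dropout yes
(F) thermal runaway in output stage — output clipping yes; hot component yes; no DC offset yes; distorted output NO; intermittent dropout yes
(C) is the only candidate with no mismatches.

C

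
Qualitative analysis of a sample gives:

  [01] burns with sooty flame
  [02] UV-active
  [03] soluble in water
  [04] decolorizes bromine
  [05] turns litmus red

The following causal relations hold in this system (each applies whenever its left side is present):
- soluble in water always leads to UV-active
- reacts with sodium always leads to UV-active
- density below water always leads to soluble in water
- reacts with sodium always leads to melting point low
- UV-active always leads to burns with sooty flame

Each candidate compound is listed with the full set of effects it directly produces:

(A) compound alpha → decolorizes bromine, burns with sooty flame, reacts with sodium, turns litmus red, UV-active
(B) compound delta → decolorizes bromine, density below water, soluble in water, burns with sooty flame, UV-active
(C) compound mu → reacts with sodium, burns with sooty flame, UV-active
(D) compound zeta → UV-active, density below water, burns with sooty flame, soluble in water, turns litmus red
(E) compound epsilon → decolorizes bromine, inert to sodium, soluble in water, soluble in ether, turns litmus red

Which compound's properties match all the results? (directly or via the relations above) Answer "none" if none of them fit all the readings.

E

Checking each candidate against the observations:
(A) compound alpha — does not account for soluble in water
(B) compound delta — burns with sooty flame +; UV-active +; soluble in water +; decolorizes bromine +; turns litmus red -
(C) compound mu — does not account for soluble in water, decolorizes bromine, turns litmus red
(D) compound zeta — burns with sooty flame +; UV-active +; soluble in water +; decolorizes bromine -; turns litmus red +
(E) compound epsilon — burns with sooty flame + (via soluble in water → UV-active → burns with sooty flame); UV-active + (via soluble in water → UV-active); soluble in water +; decolorizes bromine +; turns litmus red +
(E) alone accounts for all the evidence.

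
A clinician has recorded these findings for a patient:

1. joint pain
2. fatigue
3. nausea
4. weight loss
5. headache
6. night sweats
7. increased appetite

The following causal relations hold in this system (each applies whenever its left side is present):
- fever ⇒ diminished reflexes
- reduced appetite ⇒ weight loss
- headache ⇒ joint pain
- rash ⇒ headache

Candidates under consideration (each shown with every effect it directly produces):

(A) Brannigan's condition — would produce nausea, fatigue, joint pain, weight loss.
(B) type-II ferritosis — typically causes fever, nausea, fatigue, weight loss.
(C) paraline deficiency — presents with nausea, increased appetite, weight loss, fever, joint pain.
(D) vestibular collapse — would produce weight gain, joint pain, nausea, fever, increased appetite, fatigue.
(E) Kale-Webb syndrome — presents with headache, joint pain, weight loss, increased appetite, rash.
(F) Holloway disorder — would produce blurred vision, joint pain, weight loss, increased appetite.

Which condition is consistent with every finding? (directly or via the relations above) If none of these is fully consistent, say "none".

Testing each hypothesis:
(A) Brannigan's condition — does not account for headache, night sweats, increased appetite
(B) type-II ferritosis — joint pain -; fatigue +; nausea +; weight loss +; headache -; night sweats -; increased appetite -
(C) paraline deficiency — does not account for fatigue, headache, night sweats
(D) vestibular collapse — fails on weight loss, headache, night sweats (predicts weight gain, not weight loss)
(E) Kale-Webb syndrome — does not account for fatigue, nausea, night sweats
(F) Holloway disorder — does not account for fatigue, nausea, headache, night sweats
No candidate is consistent with all observations.

none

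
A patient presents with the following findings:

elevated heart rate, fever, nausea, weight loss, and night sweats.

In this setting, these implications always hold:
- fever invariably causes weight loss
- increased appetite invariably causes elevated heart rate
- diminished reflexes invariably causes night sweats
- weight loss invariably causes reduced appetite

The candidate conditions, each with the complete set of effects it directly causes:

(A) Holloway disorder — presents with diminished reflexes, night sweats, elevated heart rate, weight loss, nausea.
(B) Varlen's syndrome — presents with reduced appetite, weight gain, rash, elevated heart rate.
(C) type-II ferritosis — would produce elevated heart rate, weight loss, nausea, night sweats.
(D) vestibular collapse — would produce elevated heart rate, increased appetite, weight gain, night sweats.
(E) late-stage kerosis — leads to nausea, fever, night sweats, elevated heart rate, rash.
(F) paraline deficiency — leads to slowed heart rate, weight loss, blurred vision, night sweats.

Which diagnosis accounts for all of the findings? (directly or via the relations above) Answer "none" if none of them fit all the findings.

E

Per-candidate check:
(A) Holloway disorder — elevated heart rate ✓; fever ✗; nausea ✓; weight loss ✓; night sweats ✓
(B) Varlen's syndrome — elevated heart rate ✓; fever ✗; nausea ✗; weight loss ✗; night sweats ✗
(C) type-II ferritosis — elevated heart rate ✓; fever ✗; nausea ✓; weight loss ✓; night sweats ✓
(D) vestibular collapse — fails on fever, nausea, weight loss (predicts weight gain, not weight loss)
(E) late-stage kerosis — accounts for every observation (weight loss through fever → weight loss)
(F) paraline deficiency — elevated heart rate ✗; fever ✗; nausea ✗; weight loss ✓; night sweats ✓
(E) is the only candidate with no mismatches.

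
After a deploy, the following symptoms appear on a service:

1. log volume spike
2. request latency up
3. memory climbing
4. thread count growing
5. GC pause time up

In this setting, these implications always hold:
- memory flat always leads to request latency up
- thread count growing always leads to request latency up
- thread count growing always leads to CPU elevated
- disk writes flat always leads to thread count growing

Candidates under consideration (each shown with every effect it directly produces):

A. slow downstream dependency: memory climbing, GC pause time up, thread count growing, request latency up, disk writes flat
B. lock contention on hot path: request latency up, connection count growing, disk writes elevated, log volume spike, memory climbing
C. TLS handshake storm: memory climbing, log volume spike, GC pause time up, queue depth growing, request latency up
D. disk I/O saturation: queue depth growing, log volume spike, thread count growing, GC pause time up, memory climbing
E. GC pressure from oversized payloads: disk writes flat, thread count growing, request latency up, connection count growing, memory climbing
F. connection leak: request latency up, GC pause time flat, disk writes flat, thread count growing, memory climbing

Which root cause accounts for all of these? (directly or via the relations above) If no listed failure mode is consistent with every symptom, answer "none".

Per-candidate check:
(A) slow downstream dependency — log volume spike ✗; request latency up ✓; memory climbing ✓; thread count growing ✓; GC pause time up ✓
(B) lock contention on hot path — log volume spike ✓; request latency up ✓; memory climbing ✓; thread count growing ✗; GC pause time up ✗
(C) TLS handshake storm — does not account for thread count growing
(D) disk I/O saturation — log volume spike ✓; request latency up ✓ (by thread count growing → request latency up); memory climbing ✓; thread count growing ✓; GC pause time up ✓
(E) GC pressure from oversized payloads — does not account for log volume spike, GC pause time up
(F) connection leak — log volume spike ✗; request latency up ✓; memory climbing ✓; thread count growing ✓; GC pause time up ✗
(D) alone accounts for all the evidence.

D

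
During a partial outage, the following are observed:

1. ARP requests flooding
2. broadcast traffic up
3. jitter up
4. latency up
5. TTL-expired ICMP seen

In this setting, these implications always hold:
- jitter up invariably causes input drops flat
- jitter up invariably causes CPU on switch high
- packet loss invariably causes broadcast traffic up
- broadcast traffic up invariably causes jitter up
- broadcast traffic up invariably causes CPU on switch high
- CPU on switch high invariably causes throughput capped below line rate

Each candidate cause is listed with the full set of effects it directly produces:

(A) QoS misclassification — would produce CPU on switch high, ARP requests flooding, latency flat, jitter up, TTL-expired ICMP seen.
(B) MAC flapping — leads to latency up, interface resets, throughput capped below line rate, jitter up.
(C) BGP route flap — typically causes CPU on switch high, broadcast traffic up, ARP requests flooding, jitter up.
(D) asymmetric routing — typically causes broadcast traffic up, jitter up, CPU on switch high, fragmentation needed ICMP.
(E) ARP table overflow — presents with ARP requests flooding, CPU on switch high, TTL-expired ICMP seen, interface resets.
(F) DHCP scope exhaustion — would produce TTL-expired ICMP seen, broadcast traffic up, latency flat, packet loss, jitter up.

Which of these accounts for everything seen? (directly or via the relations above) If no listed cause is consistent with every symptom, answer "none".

Per-candidate check:
(A) QoS misclassification — ARP requests flooding +; broadcast traffic up -; jitter up +; latency up -; TTL-expired ICMP seen +
(B) MAC flapping — ARP requests flooding -; broadcast traffic up -; jitter up +; latency up +; TTL-expired ICMP seen -
(C) BGP route flap — ARP requests flooding +; broadcast traffic up +; jitter up +; latency up -; TTL-expired ICMP seen -
(D) asymmetric routing — does not account for ARP requests flooding, latency up, TTL-expired ICMP seen
(E) ARP table overflow — ARP requests flooding +; broadcast traffic up -; jitter up -; latency up -; TTL-expired ICMP seen +
(F) DHCP scope exhaustion — ARP requests flooding -; broadcast traffic up +; jitter up +; latency up -; TTL-expired ICMP seen +
None of the listed candidates fits everything.

none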